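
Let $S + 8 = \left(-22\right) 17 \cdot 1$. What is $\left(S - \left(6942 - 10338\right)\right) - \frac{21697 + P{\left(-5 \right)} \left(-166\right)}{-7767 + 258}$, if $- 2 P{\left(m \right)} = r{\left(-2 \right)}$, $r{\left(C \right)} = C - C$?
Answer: $\frac{22653823}{7509} \approx 3016.9$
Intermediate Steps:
$r{\left(C \right)} = 0$
$P{\left(m \right)} = 0$ ($P{\left(m \right)} = \left(- \frac{1}{2}\right) 0 = 0$)
$S = -382$ ($S = -8 + \left(-22\right) 17 \cdot 1 = -8 - 374 = -382$)
$\left(S - \left(6942 - 10338\right)\right) - \frac{21697 + P{\left(-5 \right)} \left(-166\right)}{-7767 + 258} = \left(-382 - \left(6942 - 10338\right)\right) - \frac{21697 + 0 \left(-166\right)}{-7767 + 258} = \left(-382 - -3396\right) - \frac{21697 + 0}{-7509} = \left(-382 + 3396\right) - 21697 \left(- \frac{1}{7509}\right) = 3014 - - \frac{21697}{7509} = 3014 + \frac{21697}{7509} = \frac{22653823}{7509}$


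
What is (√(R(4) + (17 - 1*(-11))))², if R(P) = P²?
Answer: 44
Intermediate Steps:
(√(R(4) + (17 - 1*(-11))))² = (√(4² + (17 - 1*(-11))))² = (√(16 + (17 + 11)))² = (√(16 + 28))² = (√44)² = (2*√11)² = 44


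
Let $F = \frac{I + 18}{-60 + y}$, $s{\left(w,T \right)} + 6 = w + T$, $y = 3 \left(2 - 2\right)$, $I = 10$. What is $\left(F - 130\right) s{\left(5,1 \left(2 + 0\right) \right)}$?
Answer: $- \frac{1957}{15} \approx -130.47$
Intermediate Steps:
$y = 0$ ($y = 3 \cdot 0 = 0$)
$s{\left(w,T \right)} = -6 + T + w$ ($s{\left(w,T \right)} = -6 + \left(w + T\right) = -6 + \left(T + w\right) = -6 + T + w$)
$F = - \frac{7}{15}$ ($F = \frac{10 + 18}{-60 + 0} = \frac{28}{-60} = 28 \left(- \frac{1}{60}\right) = - \frac{7}{15} \approx -0.46667$)
$\left(F - 130\right) s{\left(5,1 \left(2 + 0\right) \right)} = \left(- \frac{7}{15} - 130\right) \left(-6 + 1 \left(2 + 0\right) + 5\right) = - \frac{1957 \left(-6 + 1 \cdot 2 + 5\right)}{15} = - \frac{1957 \left(-6 + 2 + 5\right)}{15} = \left(- \frac{1957}{15}\right) 1 = - \frac{1957}{15}$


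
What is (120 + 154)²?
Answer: 75076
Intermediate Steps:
(120 + 154)² = 274² = 75076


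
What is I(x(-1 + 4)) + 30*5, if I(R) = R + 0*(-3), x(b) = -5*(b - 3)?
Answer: 150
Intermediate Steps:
x(b) = 15 - 5*b (x(b) = -5*(-3 + b) = 15 - 5*b)
I(R) = R (I(R) = R + 0 = R)
I(x(-1 + 4)) + 30*5 = (15 - 5*(-1 + 4)) + 30*5 = (15 - 5*3) + 150 = (15 - 15) + 150 = 0 + 150 = 150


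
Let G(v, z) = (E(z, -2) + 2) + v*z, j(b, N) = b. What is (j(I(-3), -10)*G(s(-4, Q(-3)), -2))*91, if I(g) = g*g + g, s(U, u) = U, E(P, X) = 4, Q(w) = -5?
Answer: 7644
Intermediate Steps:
I(g) = g + g**2 (I(g) = g**2 + g = g + g**2)
G(v, z) = 6 + v*z (G(v, z) = (4 + 2) + v*z = 6 + v*z)
(j(I(-3), -10)*G(s(-4, Q(-3)), -2))*91 = ((-3*(1 - 3))*(6 - 4*(-2)))*91 = ((-3*(-2))*(6 + 8))*91 = (6*14)*91 = 84*91 = 7644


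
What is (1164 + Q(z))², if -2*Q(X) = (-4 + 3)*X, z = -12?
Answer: 1340964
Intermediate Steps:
Q(X) = X/2 (Q(X) = -(-4 + 3)*X/2 = -(-1)*X/2 = X/2)
(1164 + Q(z))² = (1164 + (½)*(-12))² = (1164 - 6)² = 1158² = 1340964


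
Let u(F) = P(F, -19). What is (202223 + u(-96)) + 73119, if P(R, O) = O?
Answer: 275323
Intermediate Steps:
u(F) = -19
(202223 + u(-96)) + 73119 = (202223 - 19) + 73119 = 202204 + 73119 = 275323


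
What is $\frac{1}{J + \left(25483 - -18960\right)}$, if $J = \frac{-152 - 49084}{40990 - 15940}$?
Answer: $\frac{4175}{185541319} \approx 2.2502 \cdot 10^{-5}$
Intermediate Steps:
$J = - \frac{8206}{4175}$ ($J = - \frac{49236}{25050} = \left(-49236\right) \frac{1}{25050} = - \frac{8206}{4175} \approx -1.9655$)
$\frac{1}{J + \left(25483 - -18960\right)} = \frac{1}{- \frac{8206}{4175} + \left(25483 - -18960\right)} = \frac{1}{- \frac{8206}{4175} + \left(25483 + 18960\right)} = \frac{1}{- \frac{8206}{4175} + 44443} = \frac{1}{\frac{185541319}{4175}} = \frac{4175}{185541319}$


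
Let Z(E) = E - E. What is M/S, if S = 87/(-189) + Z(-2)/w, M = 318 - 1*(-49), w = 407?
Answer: -23121/29 ≈ -797.28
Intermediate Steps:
M = 367 (M = 318 + 49 = 367)
Z(E) = 0
S = -29/63 (S = 87/(-189) + 0/407 = 87*(-1/189) + 0*(1/407) = -29/63 + 0 = -29/63 ≈ -0.46032)
M/S = 367/(-29/63) = 367*(-63/29) = -23121/29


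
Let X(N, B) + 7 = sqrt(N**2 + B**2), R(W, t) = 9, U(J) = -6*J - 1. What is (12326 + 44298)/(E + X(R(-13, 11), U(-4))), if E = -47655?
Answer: -1349406544/1135832817 - 28312*sqrt(610)/1135832817 ≈ -1.1886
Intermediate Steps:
U(J) = -1 - 6*J
X(N, B) = -7 + sqrt(B**2 + N**2) (X(N, B) = -7 + sqrt(N**2 + B**2) = -7 + sqrt(B**2 + N**2))
(12326 + 44298)/(E + X(R(-13, 11), U(-4))) = (12326 + 44298)/(-47655 + (-7 + sqrt((-1 - 6*(-4))**2 + 9**2))) = 56624/(-47655 + (-7 + sqrt((-1 + 24)**2 + 81))) = 56624/(-47655 + (-7 + sqrt(23**2 + 81))) = 56624/(-47655 + (-7 + sqrt(529 + 81))) = 56624/(-47655 + (-7 + sqrt(610))) = 56624/(-47662 + sqrt(610))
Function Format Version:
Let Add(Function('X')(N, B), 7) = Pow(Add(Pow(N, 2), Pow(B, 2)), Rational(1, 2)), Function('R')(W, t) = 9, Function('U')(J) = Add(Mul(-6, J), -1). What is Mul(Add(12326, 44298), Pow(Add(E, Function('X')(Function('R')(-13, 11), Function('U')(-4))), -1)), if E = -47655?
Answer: Add(Rational(-1349406544, 1135832817), Mul(Rational(-28312, 1135832817), Pow(610, Rational(1, 2)))) ≈ -1.1886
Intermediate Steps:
Function('U')(J) = Add(-1, Mul(-6, J))
Function('X')(N, B) = Add(-7, Pow(Add(Pow(B, 2), Pow(N, 2)), Rational(1, 2))) (Function('X')(N, B) = Add(-7, Pow(Add(Pow(N, 2), Pow(B, 2)), Rational(1, 2))) = Add(-7, Pow(Add(Pow(B, 2), Pow(N, 2)), Rational(1, 2))))
Mul(Add(12326, 44298), Pow(Add(E, Function('X')(Function('R')(-13, 11), Function('U')(-4))), -1)) = Mul(Add(12326, 44298), Pow(Add(-47655, Add(-7, Pow(Add(Pow(Add(-1, Mul(-6, -4)), 2), Pow(9, 2)), Rational(1, 2)))), -1)) = Mul(56624, Pow(Add(-47655, Add(-7, Pow(Add(Pow(Add(-1, 24), 2), 81), Rational(1, 2)))), -1)) = Mul(56624, Pow(Add(-47655, Add(-7, Pow(Add(Pow(23, 2), 81), Rational(1, 2)))), -1)) = Mul(56624, Pow(Add(-47655, Add(-7, Pow(Add(529, 81), Rational(1, 2)))), -1)) = Mul(56624, Pow(Add(-47655, Add(-7, Pow(610, Rational(1, 2)))), -1)) = Mul(56624, Pow(Add(-47662, Pow(610, Rational(1, 2))), -1))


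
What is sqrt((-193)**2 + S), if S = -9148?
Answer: sqrt(28101) ≈ 167.63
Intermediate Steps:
sqrt((-193)**2 + S) = sqrt((-193)**2 - 9148) = sqrt(37249 - 9148) = sqrt(28101)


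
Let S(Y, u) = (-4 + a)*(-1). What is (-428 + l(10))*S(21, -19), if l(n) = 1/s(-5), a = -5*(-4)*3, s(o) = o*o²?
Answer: 2996056/125 ≈ 23968.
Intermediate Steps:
s(o) = o³
a = 60 (a = 20*3 = 60)
l(n) = -1/125 (l(n) = 1/((-5)³) = 1/(-125) = -1/125)
S(Y, u) = -56 (S(Y, u) = (-4 + 60)*(-1) = 56*(-1) = -56)
(-428 + l(10))*S(21, -19) = (-428 - 1/125)*(-56) = -53501/125*(-56) = 2996056/125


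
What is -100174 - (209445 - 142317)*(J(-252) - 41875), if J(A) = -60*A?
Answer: 1795909466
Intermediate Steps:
-100174 - (209445 - 142317)*(J(-252) - 41875) = -100174 - (209445 - 142317)*(-60*(-252) - 41875) = -100174 - 67128*(15120 - 41875) = -100174 - 67128*(-26755) = -100174 - 1*(-1796009640) = -100174 + 1796009640 = 1795909466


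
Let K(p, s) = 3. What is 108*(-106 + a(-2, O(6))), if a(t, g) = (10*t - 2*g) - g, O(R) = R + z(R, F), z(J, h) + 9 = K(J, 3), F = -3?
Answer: -13608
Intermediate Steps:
z(J, h) = -6 (z(J, h) = -9 + 3 = -6)
O(R) = -6 + R (O(R) = R - 6 = -6 + R)
a(t, g) = -3*g + 10*t (a(t, g) = (-2*g + 10*t) - g = -3*g + 10*t)
108*(-106 + a(-2, O(6))) = 108*(-106 + (-3*(-6 + 6) + 10*(-2))) = 108*(-106 + (-3*0 - 20)) = 108*(-106 + (0 - 20)) = 108*(-106 - 20) = 108*(-126) = -13608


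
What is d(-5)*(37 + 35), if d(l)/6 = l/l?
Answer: 432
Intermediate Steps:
d(l) = 6 (d(l) = 6*(l/l) = 6*1 = 6)
d(-5)*(37 + 35) = 6*(37 + 35) = 6*72 = 432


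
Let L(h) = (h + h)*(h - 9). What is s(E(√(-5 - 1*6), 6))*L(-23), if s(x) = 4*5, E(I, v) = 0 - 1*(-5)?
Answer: 29440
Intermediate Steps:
L(h) = 2*h*(-9 + h) (L(h) = (2*h)*(-9 + h) = 2*h*(-9 + h))
E(I, v) = 5 (E(I, v) = 0 + 5 = 5)
s(x) = 20
s(E(√(-5 - 1*6), 6))*L(-23) = 20*(2*(-23)*(-9 - 23)) = 20*(2*(-23)*(-32)) = 20*1472 = 29440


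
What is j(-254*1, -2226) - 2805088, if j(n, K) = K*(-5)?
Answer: -2793958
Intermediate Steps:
j(n, K) = -5*K
j(-254*1, -2226) - 2805088 = -5*(-2226) - 2805088 = 11130 - 2805088 = -2793958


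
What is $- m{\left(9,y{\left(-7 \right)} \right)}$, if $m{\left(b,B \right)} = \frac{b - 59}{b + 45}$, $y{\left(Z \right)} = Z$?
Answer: $\frac{25}{27} \approx 0.92593$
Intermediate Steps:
$m{\left(b,B \right)} = \frac{-59 + b}{45 + b}$
$- m{\left(9,y{\left(-7 \right)} \right)} = - \frac{-59 + 9}{45 + 9} = - \frac{-50}{54} = \left(-1\right) \left(- \frac{25}{27}\right) = \frac{25}{27}$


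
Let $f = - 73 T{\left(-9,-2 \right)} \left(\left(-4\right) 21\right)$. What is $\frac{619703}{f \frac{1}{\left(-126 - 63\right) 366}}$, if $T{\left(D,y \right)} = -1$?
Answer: $\frac{1020650841}{146} \approx 6.9908 \cdot 10^{6}$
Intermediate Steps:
$f = -6132$ ($f = \left(-73\right) \left(-1\right) \left(\left(-4\right) 21\right) = 73 \left(-84\right) = -6132$)
$\frac{619703}{f \frac{1}{\left(-126 - 63\right) 366}} = \frac{619703}{\left(-6132\right) \frac{1}{\left(-126 - 63\right) 366}} = \frac{619703}{\left(-6132\right) \frac{1}{\left(-189\right) 366}} = \frac{619703}{\left(-6132\right) \frac{1}{-69174}} = \frac{619703}{\left(-6132\right) \left(- \frac{1}{69174}\right)} = \frac{619703}{\frac{146}{1647}} = 619703 \cdot \frac{1647}{146} = \frac{1020650841}{146}$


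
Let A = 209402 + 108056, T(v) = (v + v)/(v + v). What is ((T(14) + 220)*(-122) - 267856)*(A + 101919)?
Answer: -123639888386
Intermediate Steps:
T(v) = 1 (T(v) = (2*v)/((2*v)) = (2*v)*(1/(2*v)) = 1)
A = 317458
((T(14) + 220)*(-122) - 267856)*(A + 101919) = ((1 + 220)*(-122) - 267856)*(317458 + 101919) = (221*(-122) - 267856)*419377 = (-26962 - 267856)*419377 = -294818*419377 = -123639888386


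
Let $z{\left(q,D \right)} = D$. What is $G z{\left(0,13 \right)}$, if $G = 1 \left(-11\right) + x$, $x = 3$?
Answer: $-104$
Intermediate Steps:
$G = -8$ ($G = 1 \left(-11\right) + 3 = -11 + 3 = -8$)
$G z{\left(0,13 \right)} = \left(-8\right) 13 = -104$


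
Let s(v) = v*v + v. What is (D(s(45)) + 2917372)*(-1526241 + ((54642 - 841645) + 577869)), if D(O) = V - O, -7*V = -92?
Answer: -35414155112250/7 ≈ -5.0592e+12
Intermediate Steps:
V = 92/7 (V = -⅐*(-92) = 92/7 ≈ 13.143)
s(v) = v + v² (s(v) = v² + v = v + v²)
D(O) = 92/7 - O
(D(s(45)) + 2917372)*(-1526241 + ((54642 - 841645) + 577869)) = ((92/7 - 45*(1 + 45)) + 2917372)*(-1526241 + ((54642 - 841645) + 577869)) = ((92/7 - 45*46) + 2917372)*(-1526241 + (-787003 + 577869)) = ((92/7 - 1*2070) + 2917372)*(-1526241 - 209134) = ((92/7 - 2070) + 2917372)*(-1735375) = (-14398/7 + 2917372)*(-1735375) = (20407206/7)*(-1735375) = -35414155112250/7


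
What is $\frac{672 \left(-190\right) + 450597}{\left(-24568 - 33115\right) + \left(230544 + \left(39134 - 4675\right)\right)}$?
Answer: $\frac{322917}{207320} \approx 1.5576$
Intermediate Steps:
$\frac{672 \left(-190\right) + 450597}{\left(-24568 - 33115\right) + \left(230544 + \left(39134 - 4675\right)\right)} = \frac{-127680 + 450597}{-57683 + \left(230544 + 34459\right)} = \frac{322917}{-57683 + 265003} = \frac{322917}{207320}$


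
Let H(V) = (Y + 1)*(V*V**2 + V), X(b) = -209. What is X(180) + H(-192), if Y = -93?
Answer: 651183151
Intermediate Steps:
H(V) = -92*V - 92*V**3 (H(V) = (-93 + 1)*(V*V**2 + V) = -92*(V**3 + V) = -92*(V + V**3) = -92*V - 92*V**3)
X(180) + H(-192) = -209 + 92*(-192)*(-1 - 1*(-192)**2) = -209 + 92*(-192)*(-1 - 1*36864) = -209 + 92*(-192)*(-1 - 36864) = -209 + 92*(-192)*(-36865) = -209 + 651183360 = 651183151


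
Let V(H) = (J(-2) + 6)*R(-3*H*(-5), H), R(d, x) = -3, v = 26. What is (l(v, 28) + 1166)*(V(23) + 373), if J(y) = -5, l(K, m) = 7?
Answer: 434010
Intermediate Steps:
V(H) = -3 (V(H) = (-5 + 6)*(-3) = 1*(-3) = -3)
(l(v, 28) + 1166)*(V(23) + 373) = (7 + 1166)*(-3 + 373) = 1173*370 = 434010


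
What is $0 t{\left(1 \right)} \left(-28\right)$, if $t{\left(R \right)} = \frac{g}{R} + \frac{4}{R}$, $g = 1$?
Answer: $0$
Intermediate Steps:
$t{\left(R \right)} = \frac{5}{R}$ ($t{\left(R \right)} = 1 \frac{1}{R} + \frac{4}{R} = \frac{1}{R} + \frac{4}{R} = \frac{5}{R}$)
$0 t{\left(1 \right)} \left(-28\right) = 0 \cdot \frac{5}{1} \left(-28\right) = 0 \cdot 5 \cdot 1 \left(-28\right) = 0 \cdot 5 \left(-28\right) = 0 \left(-28\right) = 0$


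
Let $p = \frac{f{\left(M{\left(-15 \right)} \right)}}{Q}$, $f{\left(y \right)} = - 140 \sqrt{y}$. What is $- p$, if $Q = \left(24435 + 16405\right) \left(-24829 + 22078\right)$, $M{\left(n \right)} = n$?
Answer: $- \frac{i \sqrt{15}}{802506} \approx - 4.8261 \cdot 10^{-6} i$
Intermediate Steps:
$Q = -112350840$ ($Q = 40840 \left(-2751\right) = -112350840$)
$p = \frac{i \sqrt{15}}{802506}$ ($p = \frac{\left(-140\right) \sqrt{-15}}{-112350840} = - 140 i \sqrt{15} \left(- \frac{1}{112350840}\right) = \frac{i \sqrt{15}}{802506} \approx 4.8261 \cdot 10^{-6} i$)
$- p = - \frac{i \sqrt{15}}{802506}$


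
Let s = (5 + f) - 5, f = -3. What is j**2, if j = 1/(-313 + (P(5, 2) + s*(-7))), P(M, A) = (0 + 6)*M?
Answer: 1/68644 ≈ 1.4568e-5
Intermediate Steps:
P(M, A) = 6*M
s = -3 (s = (5 - 3) - 5 = 2 - 5 = -3)
j = -1/262 (j = 1/(-313 + (6*5 - 3*(-7))) = 1/(-313 + (30 + 21)) = 1/(-313 + 51) = 1/(-262) = -1/262 ≈ -0.0038168)
j**2 = (-1/262)**2 = 1/68644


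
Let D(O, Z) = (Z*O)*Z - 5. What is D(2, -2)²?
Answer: 9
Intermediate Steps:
D(O, Z) = -5 + O*Z² (D(O, Z) = (O*Z)*Z - 5 = O*Z² - 5 = -5 + O*Z²)
D(2, -2)² = (-5 + 2*(-2)²)² = (-5 + 2*4)² = (-5 + 8)² = 3² = 9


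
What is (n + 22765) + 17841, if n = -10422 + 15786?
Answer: 45970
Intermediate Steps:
n = 5364
(n + 22765) + 17841 = (5364 + 22765) + 17841 = 28129 + 17841 = 45970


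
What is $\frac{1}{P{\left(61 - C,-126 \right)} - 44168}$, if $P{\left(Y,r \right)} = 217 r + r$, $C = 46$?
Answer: $- \frac{1}{71636} \approx -1.3959 \cdot 10^{-5}$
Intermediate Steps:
$P{\left(Y,r \right)} = 218 r$
$\frac{1}{P{\left(61 - C,-126 \right)} - 44168} = \frac{1}{218 \left(-126\right) - 44168} = \frac{1}{-27468 - 44168} = \frac{1}{-71636} = - \frac{1}{71636}$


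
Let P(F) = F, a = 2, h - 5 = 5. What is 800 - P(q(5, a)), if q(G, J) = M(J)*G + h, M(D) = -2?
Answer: 800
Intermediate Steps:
h = 10 (h = 5 + 5 = 10)
q(G, J) = 10 - 2*G (q(G, J) = -2*G + 10 = 10 - 2*G)
800 - P(q(5, a)) = 800 - (10 - 2*5) = 800 - (10 - 10) = 800 - 1*0 = 800 + 0 = 800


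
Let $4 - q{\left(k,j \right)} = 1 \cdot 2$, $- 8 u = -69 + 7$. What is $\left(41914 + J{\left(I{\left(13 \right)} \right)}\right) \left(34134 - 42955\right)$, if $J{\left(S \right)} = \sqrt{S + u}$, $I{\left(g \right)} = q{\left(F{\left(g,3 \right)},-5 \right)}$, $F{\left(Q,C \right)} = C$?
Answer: $-369723394 - \frac{8821 \sqrt{39}}{2} \approx -3.6975 \cdot 10^{8}$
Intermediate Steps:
$u = \frac{31}{4}$ ($u = - \frac{-69 + 7}{8} = \left(- \frac{1}{8}\right) \left(-62\right) = \frac{31}{4} \approx 7.75$)
$q{\left(k,j \right)} = 2$ ($q{\left(k,j \right)} = 4 - 1 \cdot 2 = 4 - 2 = 2$)
$I{\left(g \right)} = 2$
$J{\left(S \right)} = \sqrt{\frac{31}{4} + S}$ ($J{\left(S \right)} = \sqrt{S + \frac{31}{4}} = \sqrt{\frac{31}{4} + S}$)
$\left(41914 + J{\left(I{\left(13 \right)} \right)}\right) \left(34134 - 42955\right) = \left(41914 + \frac{\sqrt{31 + 4 \cdot 2}}{2}\right) \left(34134 - 42955\right) = \left(41914 + \frac{\sqrt{31 + 8}}{2}\right) \left(34134 - 42955\right) = \left(41914 + \frac{\sqrt{39}}{2}\right) \left(34134 - 42955\right) = \left(41914 + \frac{\sqrt{39}}{2}\right) \left(-8821\right) = -369723394 - \frac{8821 \sqrt{39}}{2}$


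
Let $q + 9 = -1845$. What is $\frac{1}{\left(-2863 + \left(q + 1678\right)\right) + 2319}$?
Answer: $- \frac{1}{720} \approx -0.0013889$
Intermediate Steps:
$q = -1854$ ($q = -9 - 1845 = -1854$)
$\frac{1}{\left(-2863 + \left(q + 1678\right)\right) + 2319} = \frac{1}{\left(-2863 + \left(-1854 + 1678\right)\right) + 2319} = \frac{1}{\left(-2863 - 176\right) + 2319} = \frac{1}{-3039 + 2319} = \frac{1}{-720} = - \frac{1}{720}$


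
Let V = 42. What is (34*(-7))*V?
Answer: -9996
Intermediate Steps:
(34*(-7))*V = (34*(-7))*42 = -238*42 = -9996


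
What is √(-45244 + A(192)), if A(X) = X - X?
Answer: 2*I*√11311 ≈ 212.71*I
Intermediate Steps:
A(X) = 0
√(-45244 + A(192)) = √(-45244 + 0) = √(-45244) = 2*I*√11311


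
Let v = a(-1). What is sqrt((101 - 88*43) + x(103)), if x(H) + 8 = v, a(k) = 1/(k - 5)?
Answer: I*sqrt(132882)/6 ≈ 60.755*I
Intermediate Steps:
a(k) = 1/(-5 + k)
v = -1/6 (v = 1/(-5 - 1) = 1/(-6) = -1/6 ≈ -0.16667)
x(H) = -49/6 (x(H) = -8 - 1/6 = -49/6)
sqrt((101 - 88*43) + x(103)) = sqrt((101 - 88*43) - 49/6) = sqrt((101 - 3784) - 49/6) = sqrt(-3683 - 49/6) = sqrt(-22147/6) = I*sqrt(132882)/6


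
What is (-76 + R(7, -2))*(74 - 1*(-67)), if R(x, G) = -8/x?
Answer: -76140/7 ≈ -10877.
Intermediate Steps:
(-76 + R(7, -2))*(74 - 1*(-67)) = (-76 - 8/7)*(74 - 1*(-67)) = (-76 - 8*1/7)*(74 + 67) = (-76 - 8/7)*141 = -540/7*141 = -76140/7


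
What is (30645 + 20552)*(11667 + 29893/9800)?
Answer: 5855221342121/9800 ≈ 5.9747e+8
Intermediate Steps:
(30645 + 20552)*(11667 + 29893/9800) = 51197*(11667 + 29893*(1/9800)) = 51197*(11667 + 29893/9800) = 51197*(114366493/9800) = 5855221342121/9800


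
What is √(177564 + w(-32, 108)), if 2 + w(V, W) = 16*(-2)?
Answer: √177530 ≈ 421.34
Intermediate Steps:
w(V, W) = -34 (w(V, W) = -2 + 16*(-2) = -2 - 32 = -34)
√(177564 + w(-32, 108)) = √(177564 - 34) = √177530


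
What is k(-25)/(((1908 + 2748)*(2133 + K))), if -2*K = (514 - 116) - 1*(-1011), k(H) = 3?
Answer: 1/2217032 ≈ 4.5105e-7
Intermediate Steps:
K = -1409/2 (K = -((514 - 116) - 1*(-1011))/2 = -(398 + 1011)/2 = -½*1409 = -1409/2 ≈ -704.50)
k(-25)/(((1908 + 2748)*(2133 + K))) = 3/(((1908 + 2748)*(2133 - 1409/2))) = 3/((4656*(2857/2))) = 3/6651096 = 3*(1/6651096) = 1/2217032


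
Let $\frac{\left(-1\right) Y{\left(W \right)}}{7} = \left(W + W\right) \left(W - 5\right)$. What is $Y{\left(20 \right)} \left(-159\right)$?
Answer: $667800$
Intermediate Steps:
$Y{\left(W \right)} = - 14 W \left(-5 + W\right)$ ($Y{\left(W \right)} = - 7 \left(W + W\right) \left(W - 5\right) = - 7 \cdot 2 W \left(-5 + W\right) = - 14 W \left(-5 + W\right)$)
$Y{\left(20 \right)} \left(-159\right) = 14 \cdot 20 \left(5 - 20\right) \left(-159\right) = 14 \cdot 20 \left(-15\right) \left(-159\right) = \left(-4200\right) \left(-159\right) = 667800$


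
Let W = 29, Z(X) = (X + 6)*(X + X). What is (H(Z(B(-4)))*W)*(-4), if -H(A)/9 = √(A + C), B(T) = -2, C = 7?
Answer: 3132*I ≈ 3132.0*I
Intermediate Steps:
Z(X) = 2*X*(6 + X) (Z(X) = (6 + X)*(2*X) = 2*X*(6 + X))
H(A) = -9*√(7 + A) (H(A) = -9*√(A + 7) = -9*√(7 + A))
(H(Z(B(-4)))*W)*(-4) = (-9*√(7 + 2*(-2)*(6 - 2))*29)*(-4) = (-9*√(7 + 2*(-2)*4)*29)*(-4) = (-9*√(7 - 16)*29)*(-4) = (-27*I*29)*(-4) = -783*I*(-4) = 3132*I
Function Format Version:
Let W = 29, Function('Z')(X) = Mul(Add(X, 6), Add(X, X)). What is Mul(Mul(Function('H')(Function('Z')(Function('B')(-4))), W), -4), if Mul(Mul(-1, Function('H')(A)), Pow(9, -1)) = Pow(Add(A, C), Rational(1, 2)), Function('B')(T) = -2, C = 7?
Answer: Mul(3132, I) ≈ Mul(3132.0, I)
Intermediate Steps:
Function('Z')(X) = Mul(2, X, Add(6, X)) (Function('Z')(X) = Mul(Add(6, X), Mul(2, X)) = Mul(2, X, Add(6, X)))
Function('H')(A) = Mul(-9, Pow(Add(7, A), Rational(1, 2))) (Function('H')(A) = Mul(-9, Pow(Add(A, 7), Rational(1, 2))) = Mul(-9, Pow(Add(7, A), Rational(1, 2))))
Mul(Mul(Function('H')(Function('Z')(Function('B')(-4))), W), -4) = Mul(Mul(Mul(-9, Pow(Add(7, Mul(2, -2, Add(6, -2))), Rational(1, 2))), 29), -4) = Mul(Mul(Mul(-9, Pow(Add(7, Mul(2, -2, 4)), Rational(1, 2))), 29), -4) = Mul(Mul(Mul(-9, Pow(Add(7, -16), Rational(1, 2))), 29), -4) = Mul(Mul(Mul(-9, Pow(-9, Rational(1, 2))), 29), -4) = Mul(Mul(Mul(-9, Mul(3, I)), 29), -4) = Mul(Mul(Mul(-27, I), 29), -4) = Mul(Mul(-783, I), -4) = Mul(3132, I)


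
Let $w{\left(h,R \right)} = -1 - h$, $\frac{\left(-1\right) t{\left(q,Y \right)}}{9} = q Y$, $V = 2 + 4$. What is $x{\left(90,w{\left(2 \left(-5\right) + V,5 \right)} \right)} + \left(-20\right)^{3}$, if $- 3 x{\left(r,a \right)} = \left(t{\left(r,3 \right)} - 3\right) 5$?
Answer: $-3945$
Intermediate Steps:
$V = 6$
$t{\left(q,Y \right)} = - 9 Y q$ ($t{\left(q,Y \right)} = - 9 q Y = - 9 Y q$)
$x{\left(r,a \right)} = 5 + 45 r$ ($x{\left(r,a \right)} = - \frac{\left(\left(-9\right) 3 r - 3\right) 5}{3} = - \frac{\left(- 27 r - 3\right) 5}{3} = - \frac{\left(-3 - 27 r\right) 5}{3} = - \frac{-15 - 135 r}{3} = 5 + 45 r$)
$x{\left(90,w{\left(2 \left(-5\right) + V,5 \right)} \right)} + \left(-20\right)^{3} = \left(5 + 45 \cdot 90\right) + \left(-20\right)^{3} = \left(5 + 4050\right) - 8000 = 4055 - 8000 = -3945$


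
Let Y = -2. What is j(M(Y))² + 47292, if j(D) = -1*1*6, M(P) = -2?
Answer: 47328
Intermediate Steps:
j(D) = -6 (j(D) = -1*6 = -6)
j(M(Y))² + 47292 = (-6)² + 47292 = 36 + 47292 = 47328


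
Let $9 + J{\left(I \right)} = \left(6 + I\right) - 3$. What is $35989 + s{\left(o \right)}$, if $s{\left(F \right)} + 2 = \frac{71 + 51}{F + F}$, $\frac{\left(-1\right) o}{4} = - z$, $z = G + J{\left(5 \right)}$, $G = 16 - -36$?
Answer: $\frac{7341409}{204} \approx 35987.0$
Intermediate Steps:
$J{\left(I \right)} = -6 + I$ ($J{\left(I \right)} = -9 + \left(\left(6 + I\right) - 3\right) = -9 + \left(3 + I\right) = -6 + I$)
$G = 52$ ($G = 16 + 36 = 52$)
$z = 51$ ($z = 52 + \left(-6 + 5\right) = 52 - 1 = 51$)
$o = 204$ ($o = - 4 \left(\left(-1\right) 51\right) = \left(-4\right) \left(-51\right) = 204$)
$s{\left(F \right)} = -2 + \frac{61}{F}$ ($s{\left(F \right)} = -2 + \frac{71 + 51}{F + F} = -2 + \frac{122}{2 F} = -2 + 122 \frac{1}{2 F} = -2 + \frac{61}{F}$)
$35989 + s{\left(o \right)} = 35989 - \left(2 - \frac{61}{204}\right) = 35989 + \left(-2 + 61 \cdot \frac{1}{204}\right) = 35989 + \left(-2 + \frac{61}{204}\right) = 35989 - \frac{347}{204} = \frac{7341409}{204}$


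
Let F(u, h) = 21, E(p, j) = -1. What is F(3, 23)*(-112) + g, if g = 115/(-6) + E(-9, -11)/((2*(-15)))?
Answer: -35567/15 ≈ -2371.1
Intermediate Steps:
g = -287/15 (g = 115/(-6) - 1/(2*(-15)) = 115*(-⅙) - 1/(-30) = -115/6 - 1*(-1/30) = -115/6 + 1/30 = -287/15 ≈ -19.133)
F(3, 23)*(-112) + g = 21*(-112) - 287/15 = -2352 - 287/15 = -35567/15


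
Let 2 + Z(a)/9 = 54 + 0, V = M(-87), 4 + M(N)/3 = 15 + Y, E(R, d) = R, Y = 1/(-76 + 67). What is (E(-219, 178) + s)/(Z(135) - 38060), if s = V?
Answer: 559/112776 ≈ 0.0049567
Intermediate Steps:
Y = -1/9 (Y = 1/(-9) = -1/9 ≈ -0.11111)
M(N) = 98/3 (M(N) = -12 + 3*(15 - 1/9) = -12 + 3*(134/9) = -12 + 134/3 = 98/3)
V = 98/3 ≈ 32.667
Z(a) = 468 (Z(a) = -18 + 9*(54 + 0) = -18 + 9*54 = -18 + 486 = 468)
s = 98/3 ≈ 32.667
(E(-219, 178) + s)/(Z(135) - 38060) = (-219 + 98/3)/(468 - 38060) = -559/3/(-37592) = -559/3*(-1/37592) = 559/112776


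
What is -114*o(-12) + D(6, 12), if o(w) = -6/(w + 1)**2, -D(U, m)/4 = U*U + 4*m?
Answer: -39972/121 ≈ -330.35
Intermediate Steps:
D(U, m) = -16*m - 4*U**2 (D(U, m) = -4*(U*U + 4*m) = -4*(U**2 + 4*m) = -16*m - 4*U**2)
o(w) = -6/(1 + w)**2
-114*o(-12) + D(6, 12) = -(-684)/(1 - 12)**2 + (-16*12 - 4*6**2) = -(-684)/(-11)**2 + (-192 - 4*36) = -(-684)/121 + (-192 - 144) = -114*(-6/121) - 336 = 684/121 - 336 = -39972/121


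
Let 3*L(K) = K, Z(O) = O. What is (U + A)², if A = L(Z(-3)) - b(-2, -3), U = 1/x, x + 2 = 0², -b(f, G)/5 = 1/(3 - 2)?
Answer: 49/4 ≈ 12.250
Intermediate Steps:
b(f, G) = -5 (b(f, G) = -5/(3 - 2) = -5/1 = -5*1 = -5)
x = -2 (x = -2 + 0² = -2 + 0 = -2)
L(K) = K/3
U = -½ (U = 1/(-2) = -½ ≈ -0.50000)
A = 4 (A = (⅓)*(-3) - 1*(-5) = -1 + 5 = 4)
(U + A)² = (-½ + 4)² = (7/2)² = 49/4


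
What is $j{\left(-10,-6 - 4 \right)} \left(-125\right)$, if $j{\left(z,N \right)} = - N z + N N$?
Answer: $0$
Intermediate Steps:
$j{\left(z,N \right)} = N^{2} - N z$ ($j{\left(z,N \right)} = - N z + N^{2} = N^{2} - N z$)
$j{\left(-10,-6 - 4 \right)} \left(-125\right) = \left(-6 - 4\right) \left(\left(-6 - 4\right) - -10\right) \left(-125\right) = \left(-6 - 4\right) \left(\left(-6 - 4\right) + 10\right) \left(-125\right) = - 10 \left(-10 + 10\right) \left(-125\right) = \left(-10\right) 0 \left(-125\right) = 0 \left(-125\right) = 0$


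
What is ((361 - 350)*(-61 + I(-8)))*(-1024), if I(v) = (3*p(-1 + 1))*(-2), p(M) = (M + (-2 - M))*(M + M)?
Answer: 687104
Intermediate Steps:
p(M) = -4*M
I(v) = 0 (I(v) = (3*(-4*(-1 + 1)))*(-2) = (3*(-4*0))*(-2) = (3*0)*(-2) = 0*(-2) = 0)
((361 - 350)*(-61 + I(-8)))*(-1024) = ((361 - 350)*(-61 + 0))*(-1024) = (11*(-61))*(-1024) = -671*(-1024) = 687104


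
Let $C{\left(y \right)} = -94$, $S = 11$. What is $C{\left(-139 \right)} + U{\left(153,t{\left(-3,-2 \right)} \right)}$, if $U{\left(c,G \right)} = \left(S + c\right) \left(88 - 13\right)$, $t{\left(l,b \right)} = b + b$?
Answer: $12206$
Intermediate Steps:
$t{\left(l,b \right)} = 2 b$
$U{\left(c,G \right)} = 825 + 75 c$ ($U{\left(c,G \right)} = \left(11 + c\right) \left(88 - 13\right) = \left(11 + c\right) 75 = 825 + 75 c$)
$C{\left(-139 \right)} + U{\left(153,t{\left(-3,-2 \right)} \right)} = -94 + \left(825 + 75 \cdot 153\right) = -94 + \left(825 + 11475\right) = -94 + 12300 = 12206$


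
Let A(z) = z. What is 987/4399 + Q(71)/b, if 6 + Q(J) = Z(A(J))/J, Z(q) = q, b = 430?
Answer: 80483/378314 ≈ 0.21274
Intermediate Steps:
Q(J) = -5 (Q(J) = -6 + J/J = -6 + 1 = -5)
987/4399 + Q(71)/b = 987/4399 - 5/430 = 987*(1/4399) - 5*1/430 = 987/4399 - 1/86 = 80483/378314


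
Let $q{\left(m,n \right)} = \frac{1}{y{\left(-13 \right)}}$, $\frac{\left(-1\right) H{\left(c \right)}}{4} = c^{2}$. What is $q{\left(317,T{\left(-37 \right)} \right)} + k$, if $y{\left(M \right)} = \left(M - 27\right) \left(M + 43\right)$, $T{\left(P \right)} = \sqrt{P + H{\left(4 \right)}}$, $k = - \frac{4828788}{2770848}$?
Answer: $- \frac{2236619}{1282800} \approx -1.7435$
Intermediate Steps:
$H{\left(c \right)} = - 4 c^{2}$
$k = - \frac{44711}{25656}$ ($k = \left(-4828788\right) \frac{1}{2770848} = - \frac{44711}{25656} \approx -1.7427$)
$T{\left(P \right)} = \sqrt{-64 + P}$ ($T{\left(P \right)} = \sqrt{P - 4 \cdot 4^{2}} = \sqrt{P - 64} = \sqrt{-64 + P}$)
$y{\left(M \right)} = \left(-27 + M\right) \left(43 + M\right)$
$q{\left(m,n \right)} = - \frac{1}{1200}$ ($q{\left(m,n \right)} = \frac{1}{-1161 + \left(-13\right)^{2} + 16 \left(-13\right)} = \frac{1}{-1161 + 169 - 208} = \frac{1}{-1200} = - \frac{1}{1200}$)
$q{\left(317,T{\left(-37 \right)} \right)} + k = - \frac{1}{1200} - \frac{44711}{25656} = - \frac{2236619}{1282800}$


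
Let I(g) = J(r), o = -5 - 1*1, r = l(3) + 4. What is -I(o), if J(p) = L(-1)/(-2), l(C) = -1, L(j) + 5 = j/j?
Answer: -2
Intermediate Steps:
L(j) = -4 (L(j) = -5 + j/j = -5 + 1 = -4)
r = 3 (r = -1 + 4 = 3)
J(p) = 2 (J(p) = -4/(-2) = -4*(-½) = 2)
o = -6 (o = -5 - 1 = -6)
I(g) = 2
-I(o) = -1*2 = -2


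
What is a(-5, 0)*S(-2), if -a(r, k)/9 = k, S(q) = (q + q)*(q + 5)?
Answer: 0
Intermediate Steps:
S(q) = 2*q*(5 + q) (S(q) = (2*q)*(5 + q) = 2*q*(5 + q))
a(r, k) = -9*k
a(-5, 0)*S(-2) = (-9*0)*(2*(-2)*(5 - 2)) = 0*(2*(-2)*3) = 0*(-12) = 0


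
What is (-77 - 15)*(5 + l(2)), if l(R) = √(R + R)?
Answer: -644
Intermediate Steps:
l(R) = √2*√R (l(R) = √(2*R) = √2*√R)
(-77 - 15)*(5 + l(2)) = (-77 - 15)*(5 + √2*√2) = -92*(5 + 2) = -92*7 = -644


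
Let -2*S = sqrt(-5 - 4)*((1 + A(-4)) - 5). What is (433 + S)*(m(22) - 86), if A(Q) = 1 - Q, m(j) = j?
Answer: -27712 + 96*I ≈ -27712.0 + 96.0*I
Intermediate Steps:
S = -3*I/2 (S = -sqrt(-5 - 4)*((1 + (1 - 1*(-4))) - 5)/2 = -sqrt(-9)*((1 + (1 + 4)) - 5)/2 = -3*I*((1 + 5) - 5)/2 = -3*I*(6 - 5)/2 = -3*I/2 ≈ -1.5*I)
(433 + S)*(m(22) - 86) = (433 - 3*I/2)*(22 - 86) = (433 - 3*I/2)*(-64) = -27712 + 96*I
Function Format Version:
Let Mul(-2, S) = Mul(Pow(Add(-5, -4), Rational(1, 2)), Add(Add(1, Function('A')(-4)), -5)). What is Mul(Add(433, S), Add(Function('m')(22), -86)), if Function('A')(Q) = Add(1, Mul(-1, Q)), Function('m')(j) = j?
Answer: Add(-27712, Mul(96, I)) ≈ Add(-27712., Mul(96.000, I))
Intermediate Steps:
S = Mul(Rational(-3, 2), I) (S = Mul(Rational(-1, 2), Mul(Pow(Add(-5, -4), Rational(1, 2)), Add(Add(1, Add(1, Mul(-1, -4))), -5))) = Mul(Rational(-1, 2), Mul(Pow(-9, Rational(1, 2)), Add(Add(1, Add(1, 4)), -5))) = Mul(Rational(-1, 2), Mul(Mul(3, I), Add(Add(1, 5), -5))) = Mul(Rational(-1, 2), Mul(Mul(3, I), Add(6, -5))) = Mul(Rational(-1, 2), Mul(Mul(3, I), 1)) = Mul(Rational(-1, 2), Mul(3, I)) = Mul(Rational(-3, 2), I) ≈ Mul(-1.5000, I))
Mul(Add(433, S), Add(Function('m')(22), -86)) = Mul(Add(433, Mul(Rational(-3, 2), I)), Add(22, -86)) = Mul(Add(433, Mul(Rational(-3, 2), I)), -64) = Add(-27712, Mul(96, I))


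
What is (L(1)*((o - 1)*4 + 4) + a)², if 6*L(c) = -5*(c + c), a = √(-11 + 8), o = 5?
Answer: 9973/9 - 200*I*√3/3 ≈ 1108.1 - 115.47*I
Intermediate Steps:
a = I*√3 (a = √(-3) = I*√3 ≈ 1.732*I)
L(c) = -5*c/3 (L(c) = (-5*(c + c))/6 = (-10*c)/6 = -5*c/3)
(L(1)*((o - 1)*4 + 4) + a)² = ((-5/3*1)*((5 - 1)*4 + 4) + I*√3)² = (-5*(4*4 + 4)/3 + I*√3)² = (-5*(16 + 4)/3 + I*√3)² = (-5/3*20 + I*√3)² = (-100/3 + I*√3)²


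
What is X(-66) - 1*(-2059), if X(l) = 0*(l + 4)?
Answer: 2059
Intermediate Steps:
X(l) = 0 (X(l) = 0*(4 + l) = 0)
X(-66) - 1*(-2059) = 0 - 1*(-2059) = 0 + 2059 = 2059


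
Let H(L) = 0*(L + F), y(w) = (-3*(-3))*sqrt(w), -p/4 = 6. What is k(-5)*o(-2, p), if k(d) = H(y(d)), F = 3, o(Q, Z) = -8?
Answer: 0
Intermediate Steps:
p = -24 (p = -4*6 = -24)
y(w) = 9*sqrt(w)
H(L) = 0 (H(L) = 0*(L + 3) = 0*(3 + L) = 0)
k(d) = 0
k(-5)*o(-2, p) = 0*(-8) = 0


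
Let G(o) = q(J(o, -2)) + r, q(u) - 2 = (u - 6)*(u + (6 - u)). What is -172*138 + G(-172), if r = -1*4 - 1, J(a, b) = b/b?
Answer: -23769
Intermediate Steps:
J(a, b) = 1
r = -5 (r = -4 - 1 = -5)
q(u) = -34 + 6*u (q(u) = 2 + (u - 6)*(u + (6 - u)) = 2 + (-6 + u)*6 = 2 + (-36 + 6*u) = -34 + 6*u)
G(o) = -33 (G(o) = (-34 + 6*1) - 5 = (-34 + 6) - 5 = -28 - 5 = -33)
-172*138 + G(-172) = -172*138 - 33 = -23736 - 33 = -23769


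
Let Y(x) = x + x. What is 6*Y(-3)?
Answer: -36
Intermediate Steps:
Y(x) = 2*x
6*Y(-3) = 6*(2*(-3)) = 6*(-6) = -36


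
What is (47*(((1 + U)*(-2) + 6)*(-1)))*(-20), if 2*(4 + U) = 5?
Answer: 6580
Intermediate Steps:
U = -3/2 (U = -4 + (1/2)*5 = -4 + 5/2 = -3/2 ≈ -1.5000)
(47*(((1 + U)*(-2) + 6)*(-1)))*(-20) = (47*(((1 - 3/2)*(-2) + 6)*(-1)))*(-20) = (47*((-1/2*(-2) + 6)*(-1)))*(-20) = (47*((1 + 6)*(-1)))*(-20) = (47*(7*(-1)))*(-20) = (47*(-7))*(-20) = -329*(-20) = 6580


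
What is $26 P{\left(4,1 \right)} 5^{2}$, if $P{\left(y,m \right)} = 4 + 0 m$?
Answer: $2600$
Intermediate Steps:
$P{\left(y,m \right)} = 4$ ($P{\left(y,m \right)} = 4 + 0 = 4$)
$26 P{\left(4,1 \right)} 5^{2} = 26 \cdot 4 \cdot 5^{2} = 104 \cdot 25 = 2600$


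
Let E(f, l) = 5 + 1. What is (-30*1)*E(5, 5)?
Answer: -180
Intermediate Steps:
E(f, l) = 6
(-30*1)*E(5, 5) = -30*1*6 = -30*6 = -180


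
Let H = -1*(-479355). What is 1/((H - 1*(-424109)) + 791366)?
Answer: 1/1694830 ≈ 5.9003e-7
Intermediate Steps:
H = 479355
1/((H - 1*(-424109)) + 791366) = 1/((479355 - 1*(-424109)) + 791366) = 1/((479355 + 424109) + 791366) = 1/(903464 + 791366) = 1/1694830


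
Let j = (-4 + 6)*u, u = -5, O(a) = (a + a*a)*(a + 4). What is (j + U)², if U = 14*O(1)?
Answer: 16900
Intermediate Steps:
O(a) = (4 + a)*(a + a²) (O(a) = (a + a²)*(4 + a) = (4 + a)*(a + a²))
j = -10 (j = (-4 + 6)*(-5) = 2*(-5) = -10)
U = 140 (U = 14*(1*(4 + 1² + 5*1)) = 14*(1*(4 + 1 + 5)) = 14*(1*10) = 14*10 = 140)
(j + U)² = (-10 + 140)² = 130² = 16900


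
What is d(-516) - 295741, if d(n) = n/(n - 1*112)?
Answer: -46431208/157 ≈ -2.9574e+5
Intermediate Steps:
d(n) = n/(-112 + n) (d(n) = n/(n - 112) = n/(-112 + n))
d(-516) - 295741 = -516/(-112 - 516) - 295741 = -516/(-628) - 295741 = -516*(-1/628) - 295741 = 129/157 - 295741 = -46431208/157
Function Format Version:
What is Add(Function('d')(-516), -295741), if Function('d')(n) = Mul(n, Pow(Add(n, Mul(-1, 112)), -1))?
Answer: Rational(-46431208, 157) ≈ -2.9574e+5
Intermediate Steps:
Function('d')(n) = Mul(n, Pow(Add(-112, n), -1)) (Function('d')(n) = Mul(n, Pow(Add(n, -112), -1)) = Mul(n, Pow(Add(-112, n), -1)))
Add(Function('d')(-516), -295741) = Add(Mul(-516, Pow(Add(-112, -516), -1)), -295741) = Add(Mul(-516, Pow(-628, -1)), -295741) = Add(Mul(-516, Rational(-1, 628)), -295741) = Add(Rational(129, 157), -295741) = Rational(-46431208, 157)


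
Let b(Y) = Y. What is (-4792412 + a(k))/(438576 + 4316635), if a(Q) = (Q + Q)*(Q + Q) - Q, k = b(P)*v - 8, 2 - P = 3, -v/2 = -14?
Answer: -4787192/4755211 ≈ -1.0067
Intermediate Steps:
v = 28 (v = -2*(-14) = 28)
P = -1 (P = 2 - 1*3 = 2 - 3 = -1)
k = -36 (k = -1*28 - 8 = -28 - 8 = -36)
a(Q) = -Q + 4*Q² (a(Q) = (2*Q)*(2*Q) - Q = 4*Q² - Q = -Q + 4*Q²)
(-4792412 + a(k))/(438576 + 4316635) = (-4792412 - 36*(-1 + 4*(-36)))/(438576 + 4316635) = (-4792412 - 36*(-1 - 144))/4755211 = (-4792412 - 36*(-145))*(1/4755211) = (-4792412 + 5220)*(1/4755211) = -4787192*1/4755211 = -4787192/4755211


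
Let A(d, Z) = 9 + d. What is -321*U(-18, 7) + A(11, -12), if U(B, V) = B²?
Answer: -103984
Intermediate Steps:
-321*U(-18, 7) + A(11, -12) = -321*(-18)² + (9 + 11) = -321*324 + 20 = -104004 + 20 = -103984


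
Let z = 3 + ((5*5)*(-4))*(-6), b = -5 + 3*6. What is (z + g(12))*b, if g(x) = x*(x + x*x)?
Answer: 32175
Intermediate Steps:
g(x) = x*(x + x**2)
b = 13 (b = -5 + 18 = 13)
z = 603 (z = 3 + (25*(-4))*(-6) = 3 - 100*(-6) = 3 + 600 = 603)
(z + g(12))*b = (603 + 12**2*(1 + 12))*13 = (603 + 144*13)*13 = (603 + 1872)*13 = 2475*13 = 32175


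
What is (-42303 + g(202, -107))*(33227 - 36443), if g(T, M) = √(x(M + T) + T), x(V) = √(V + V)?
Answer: 136046448 - 3216*√(202 + √190) ≈ 1.3600e+8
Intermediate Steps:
x(V) = √2*√V (x(V) = √(2*V) = √2*√V)
g(T, M) = √(T + √2*√(M + T)) (g(T, M) = √(√2*√(M + T) + T) = √(T + √2*√(M + T)))
(-42303 + g(202, -107))*(33227 - 36443) = (-42303 + √(202 + √2*√(-107 + 202)))*(33227 - 36443) = (-42303 + √(202 + √2*√95))*(-3216) = (-42303 + √(202 + √190))*(-3216) = 136046448 - 3216*√(202 + √190)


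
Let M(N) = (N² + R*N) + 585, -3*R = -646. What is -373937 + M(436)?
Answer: -268112/3 ≈ -89371.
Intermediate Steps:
R = 646/3 (R = -⅓*(-646) = 646/3 ≈ 215.33)
M(N) = 585 + N² + 646*N/3 (M(N) = (N² + 646*N/3) + 585 = 585 + N² + 646*N/3)
-373937 + M(436) = -373937 + (585 + 436² + (646/3)*436) = -373937 + (585 + 190096 + 281656/3) = -373937 + 853699/3 = -268112/3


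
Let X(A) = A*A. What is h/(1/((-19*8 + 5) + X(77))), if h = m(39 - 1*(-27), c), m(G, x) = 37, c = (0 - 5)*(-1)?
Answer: 213934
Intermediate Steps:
c = 5 (c = -5*(-1) = 5)
X(A) = A²
h = 37
h/(1/((-19*8 + 5) + X(77))) = 37/(1/((-19*8 + 5) + 77²)) = 37/(1/((-152 + 5) + 5929)) = 37/(1/(-147 + 5929)) = 37/(1/5782) = 37*5782 = 213934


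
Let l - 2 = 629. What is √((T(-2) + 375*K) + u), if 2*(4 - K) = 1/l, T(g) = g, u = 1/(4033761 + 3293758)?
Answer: √128073203674208619254018/9247328978 ≈ 38.700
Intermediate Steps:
l = 631 (l = 2 + 629 = 631)
u = 1/7327519 ≈ 1.3647e-7
K = 5047/1262 (K = 4 - ½/631 = 4 - ½*1/631 = 4 - 1/1262 = 5047/1262 ≈ 3.9992)
√((T(-2) + 375*K) + u) = √((-2 + 375*(5047/1262)) + 1/7327519) = √((-2 + 1892625/1262) + 1/7327519) = √(1890101/1262 + 1/7327519) = √(13849750990681/9247328978) = √128073203674208619254018/9247328978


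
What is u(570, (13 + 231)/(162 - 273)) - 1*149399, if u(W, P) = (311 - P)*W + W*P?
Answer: 27871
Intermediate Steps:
u(W, P) = P*W + W*(311 - P) (u(W, P) = W*(311 - P) + P*W = P*W + W*(311 - P))
u(570, (13 + 231)/(162 - 273)) - 1*149399 = 311*570 - 1*149399 = 177270 - 149399 = 27871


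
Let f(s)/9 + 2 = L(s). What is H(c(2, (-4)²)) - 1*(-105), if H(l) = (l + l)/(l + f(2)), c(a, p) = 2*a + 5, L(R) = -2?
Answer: 313/3 ≈ 104.33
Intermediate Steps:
c(a, p) = 5 + 2*a
f(s) = -36 (f(s) = -18 + 9*(-2) = -18 - 18 = -36)
H(l) = 2*l/(-36 + l) (H(l) = (l + l)/(l - 36) = (2*l)/(-36 + l) = 2*l/(-36 + l))
H(c(2, (-4)²)) - 1*(-105) = 2*(5 + 2*2)/(-36 + (5 + 2*2)) - 1*(-105) = 2*(5 + 4)/(-36 + (5 + 4)) + 105 = 2*9/(-36 + 9) + 105 = 2*9/(-27) + 105 = 2*9*(-1/27) + 105 = -⅔ + 105 = 313/3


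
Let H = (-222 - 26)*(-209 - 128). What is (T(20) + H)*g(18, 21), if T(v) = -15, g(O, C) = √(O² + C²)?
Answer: 250683*√85 ≈ 2.3112e+6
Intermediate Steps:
g(O, C) = √(C² + O²)
H = 83576 (H = -248*(-337) = 83576)
(T(20) + H)*g(18, 21) = (-15 + 83576)*√(21² + 18²) = 83561*√(441 + 324) = 83561*√765 = 83561*(3*√85) = 250683*√85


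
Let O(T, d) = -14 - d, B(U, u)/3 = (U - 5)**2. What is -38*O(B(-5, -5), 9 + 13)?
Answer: 1368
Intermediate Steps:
B(U, u) = 3*(-5 + U)**2 (B(U, u) = 3*(U - 5)**2 = 3*(-5 + U)**2)
-38*O(B(-5, -5), 9 + 13) = -38*(-14 - (9 + 13)) = -38*(-14 - 1*22) = -38*(-14 - 22) = -38*(-36) = 1368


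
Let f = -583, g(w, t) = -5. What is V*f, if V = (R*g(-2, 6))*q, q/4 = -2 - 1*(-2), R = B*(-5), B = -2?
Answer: 0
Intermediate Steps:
R = 10 (R = -2*(-5) = 10)
q = 0 (q = 4*(-2 - 1*(-2)) = 4*(-2 + 2) = 4*0 = 0)
V = 0 (V = (10*(-5))*0 = -50*0 = 0)
V*f = 0*(-583) = 0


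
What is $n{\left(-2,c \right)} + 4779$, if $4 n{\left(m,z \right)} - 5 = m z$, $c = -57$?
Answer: $\frac{19235}{4} \approx 4808.8$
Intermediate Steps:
$n{\left(m,z \right)} = \frac{5}{4} + \frac{m z}{4}$
$n{\left(-2,c \right)} + 4779 = \left(\frac{5}{4} + \frac{1}{4} \left(-2\right) \left(-57\right)\right) + 4779 = \left(\frac{5}{4} + \frac{57}{2}\right) + 4779 = \frac{119}{4} + 4779 = \frac{19235}{4}$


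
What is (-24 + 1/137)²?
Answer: 10804369/18769 ≈ 575.65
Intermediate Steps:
(-24 + 1/137)² = (-3287/137)² = 10804369/18769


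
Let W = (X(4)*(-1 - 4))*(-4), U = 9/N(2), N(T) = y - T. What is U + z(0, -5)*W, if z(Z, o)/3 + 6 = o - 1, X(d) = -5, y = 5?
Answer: 3603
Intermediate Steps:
N(T) = 5 - T
U = 3 (U = 9/(5 - 1*2) = 9/(5 - 2) = 9/3 = 9*(⅓) = 3)
W = -100 (W = -5*(-1 - 4)*(-4) = -5*(-5)*(-4) = 25*(-4) = -100)
z(Z, o) = -21 + 3*o (z(Z, o) = -18 + 3*(o - 1) = -18 + 3*(-1 + o) = -18 + (-3 + 3*o) = -21 + 3*o)
U + z(0, -5)*W = 3 + (-21 + 3*(-5))*(-100) = 3 + (-21 - 15)*(-100) = 3 - 36*(-100) = 3 + 3600 = 3603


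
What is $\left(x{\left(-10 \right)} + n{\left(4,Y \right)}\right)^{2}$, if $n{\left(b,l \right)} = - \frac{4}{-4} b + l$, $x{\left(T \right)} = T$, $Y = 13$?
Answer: $49$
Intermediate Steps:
$n{\left(b,l \right)} = b + l$ ($n{\left(b,l \right)} = \left(-4\right) \left(- \frac{1}{4}\right) b + l = 1 b + l = b + l$)
$\left(x{\left(-10 \right)} + n{\left(4,Y \right)}\right)^{2} = \left(-10 + \left(4 + 13\right)\right)^{2} = \left(-10 + 17\right)^{2} = 7^{2} = 49$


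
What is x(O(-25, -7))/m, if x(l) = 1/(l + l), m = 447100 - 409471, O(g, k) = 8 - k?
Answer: 1/1128870 ≈ 8.8584e-7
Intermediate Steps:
m = 37629
x(l) = 1/(2*l)
x(O(-25, -7))/m = (1/(2*(8 - 1*(-7))))/37629 = (1/(2*(8 + 7)))*(1/37629) = ((½)/15)*(1/37629) = ((½)*(1/15))*(1/37629) = (1/30)*(1/37629) = 1/1128870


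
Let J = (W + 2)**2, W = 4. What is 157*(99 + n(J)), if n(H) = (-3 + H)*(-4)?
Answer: -5181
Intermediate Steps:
J = 36 (J = (4 + 2)**2 = 6**2 = 36)
n(H) = 12 - 4*H
157*(99 + n(J)) = 157*(99 + (12 - 4*36)) = 157*(99 + (12 - 144)) = 157*(99 - 132) = 157*(-33) = -5181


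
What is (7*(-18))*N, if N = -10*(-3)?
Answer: -3780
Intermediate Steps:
N = 30
(7*(-18))*N = (7*(-18))*30 = -126*30 = -3780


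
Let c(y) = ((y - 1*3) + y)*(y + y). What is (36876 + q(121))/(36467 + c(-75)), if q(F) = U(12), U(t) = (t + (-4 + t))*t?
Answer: 37116/59417 ≈ 0.62467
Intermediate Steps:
U(t) = t*(-4 + 2*t) (U(t) = (-4 + 2*t)*t = t*(-4 + 2*t))
q(F) = 240 (q(F) = 2*12*(-2 + 12) = 2*12*10 = 240)
c(y) = 2*y*(-3 + 2*y) (c(y) = ((y - 3) + y)*(2*y) = ((-3 + y) + y)*(2*y) = (-3 + 2*y)*(2*y) = 2*y*(-3 + 2*y))
(36876 + q(121))/(36467 + c(-75)) = (36876 + 240)/(36467 + 2*(-75)*(-3 + 2*(-75))) = 37116/(36467 + 2*(-75)*(-3 - 150)) = 37116/(36467 + 2*(-75)*(-153)) = 37116/(36467 + 22950) = 37116/59417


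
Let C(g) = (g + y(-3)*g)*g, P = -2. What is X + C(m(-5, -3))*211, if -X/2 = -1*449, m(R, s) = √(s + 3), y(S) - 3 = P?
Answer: 898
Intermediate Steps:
y(S) = 1 (y(S) = 3 - 2 = 1)
m(R, s) = √(3 + s)
X = 898 (X = -(-2)*449 = -2*(-449) = 898)
C(g) = 2*g² (C(g) = (g + 1*g)*g = (g + g)*g = (2*g)*g = 2*g²)
X + C(m(-5, -3))*211 = 898 + (2*(√(3 - 3))²)*211 = 898 + (2*(√0)²)*211 = 898 + (2*0²)*211 = 898 + (2*0)*211 = 898 + 0*211 = 898 + 0 = 898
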